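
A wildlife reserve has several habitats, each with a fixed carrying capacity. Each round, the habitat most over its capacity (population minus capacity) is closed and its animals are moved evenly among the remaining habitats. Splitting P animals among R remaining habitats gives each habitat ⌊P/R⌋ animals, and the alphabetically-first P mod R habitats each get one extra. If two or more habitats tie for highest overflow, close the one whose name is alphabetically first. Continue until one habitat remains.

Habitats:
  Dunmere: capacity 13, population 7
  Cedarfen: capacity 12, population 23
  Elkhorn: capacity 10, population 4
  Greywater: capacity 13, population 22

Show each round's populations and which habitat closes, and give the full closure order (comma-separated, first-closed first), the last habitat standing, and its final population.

Closure order: Cedarfen, Greywater, Dunmere
Last habitat: Elkhorn with 56 animals

Round 1: Cedarfen=23 Dunmere=7 Elkhorn=4 Greywater=22 → close Cedarfen (overflow 11)
  23÷3 = 7 each, +1 to first 2
Round 2: Dunmere=15 Elkhorn=12 Greywater=29 → close Greywater (overflow 16)
  29÷2 = 14 each, +1 to first 1
Round 3: Dunmere=30 Elkhorn=26 → close Dunmere (overflow 17)
  30÷1 = 30 each, +1 to first 0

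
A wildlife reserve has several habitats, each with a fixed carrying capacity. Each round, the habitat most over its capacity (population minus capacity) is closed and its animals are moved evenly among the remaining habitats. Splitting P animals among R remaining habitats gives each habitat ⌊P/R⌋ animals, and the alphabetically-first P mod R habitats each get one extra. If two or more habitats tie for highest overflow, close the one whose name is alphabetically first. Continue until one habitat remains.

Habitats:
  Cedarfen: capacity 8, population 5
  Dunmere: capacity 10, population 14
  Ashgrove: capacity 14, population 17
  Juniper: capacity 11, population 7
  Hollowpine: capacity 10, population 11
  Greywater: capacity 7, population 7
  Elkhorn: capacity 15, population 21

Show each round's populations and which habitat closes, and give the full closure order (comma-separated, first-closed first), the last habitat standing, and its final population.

Closure order: Elkhorn, Dunmere, Ashgrove, Greywater, Hollowpine, Cedarfen
Last habitat: Juniper with 82 animals

Round 1: Ashgrove=17 Cedarfen=5 Dunmere=14 Elkhorn=21 Greywater=7 Hollowpine=11 Juniper=7 → close Elkhorn (overflow 6)
  21÷6 = 3 each, +1 to first 3
Round 2: Ashgrove=21 Cedarfen=9 Dunmere=18 Greywater=10 Hollowpine=14 Juniper=10 → close Dunmere (overflow 8)
  18÷5 = 3 each, +1 to first 3
Round 3: Ashgrove=25 Cedarfen=13 Greywater=14 Hollowpine=17 Juniper=13 → close Ashgrove (overflow 11)
  25÷4 = 6 each, +1 to first 1
Round 4: Cedarfen=20 Greywater=20 Hollowpine=23 Juniper=19 → close Greywater (overflow 13)
  20÷3 = 6 each, +1 to first 2
Round 5: Cedarfen=27 Hollowpine=30 Juniper=25 → close Hollowpine (overflow 20)
  30÷2 = 15 each, +1 to first 0
Round 6: Cedarfen=42 Juniper=40 → close Cedarfen (overflow 34)
  42÷1 = 42 each, +1 to first 0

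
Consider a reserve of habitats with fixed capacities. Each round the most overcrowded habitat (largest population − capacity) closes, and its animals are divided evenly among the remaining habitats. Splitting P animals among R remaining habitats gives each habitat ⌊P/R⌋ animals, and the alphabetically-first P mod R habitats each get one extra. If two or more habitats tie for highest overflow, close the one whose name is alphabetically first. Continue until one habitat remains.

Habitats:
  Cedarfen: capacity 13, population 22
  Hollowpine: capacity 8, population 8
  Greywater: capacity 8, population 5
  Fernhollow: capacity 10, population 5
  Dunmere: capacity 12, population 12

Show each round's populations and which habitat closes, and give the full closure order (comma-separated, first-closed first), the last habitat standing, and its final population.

Round 1: Cedarfen=22 Dunmere=12 Fernhollow=5 Greywater=5 Hollowpine=8 → close Cedarfen (overflow 9)
  22÷4 = 5 each, +1 to first 2
Round 2: Dunmere=18 Fernhollow=11 Greywater=10 Hollowpine=13 → close Dunmere (overflow 6)
  18÷3 = 6 each, +1 to first 0
Round 3: Fernhollow=17 Greywater=16 Hollowpine=19 → close Hollowpine (overflow 11)
  19÷2 = 9 each, +1 to first 1
Round 4: Fernhollow=27 Greywater=25 → close Fernhollow (overflow 17)
  27÷1 = 27 each, +1 to first 0

Closure order: Cedarfen, Dunmere, Hollowpine, Fernhollow
Last habitat: Greywater with 52 animals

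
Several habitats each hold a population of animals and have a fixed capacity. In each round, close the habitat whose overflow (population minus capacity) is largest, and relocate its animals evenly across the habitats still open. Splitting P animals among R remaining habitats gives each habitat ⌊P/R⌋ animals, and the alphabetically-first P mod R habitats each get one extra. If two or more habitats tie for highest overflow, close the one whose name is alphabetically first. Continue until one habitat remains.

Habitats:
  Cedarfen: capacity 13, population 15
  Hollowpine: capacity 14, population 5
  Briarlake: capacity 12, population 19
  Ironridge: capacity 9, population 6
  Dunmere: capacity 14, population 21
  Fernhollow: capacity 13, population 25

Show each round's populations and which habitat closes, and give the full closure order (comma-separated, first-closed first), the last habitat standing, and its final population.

Closure order: Fernhollow, Briarlake, Dunmere, Cedarfen, Ironridge
Last habitat: Hollowpine with 91 animals

Round 1: Briarlake=19 Cedarfen=15 Dunmere=21 Fernhollow=25 Hollowpine=5 Ironridge=6 → close Fernhollow (overflow 12)
  25÷5 = 5 each, +1 to first 0
Round 2: Briarlake=24 Cedarfen=20 Dunmere=26 Hollowpine=10 Ironridge=11 → close Briarlake (overflow 12)
  24÷4 = 6 each, +1 to first 0
Round 3: Cedarfen=26 Dunmere=32 Hollowpine=16 Ironridge=17 → close Dunmere (overflow 18)
  32÷3 = 10 each, +1 to first 2
Round 4: Cedarfen=37 Hollowpine=27 Ironridge=27 → close Cedarfen (overflow 24)
  37÷2 = 18 each, +1 to first 1
Round 5: Hollowpine=46 Ironridge=45 → close Ironridge (overflow 36)
  45÷1 = 45 each, +1 to first 0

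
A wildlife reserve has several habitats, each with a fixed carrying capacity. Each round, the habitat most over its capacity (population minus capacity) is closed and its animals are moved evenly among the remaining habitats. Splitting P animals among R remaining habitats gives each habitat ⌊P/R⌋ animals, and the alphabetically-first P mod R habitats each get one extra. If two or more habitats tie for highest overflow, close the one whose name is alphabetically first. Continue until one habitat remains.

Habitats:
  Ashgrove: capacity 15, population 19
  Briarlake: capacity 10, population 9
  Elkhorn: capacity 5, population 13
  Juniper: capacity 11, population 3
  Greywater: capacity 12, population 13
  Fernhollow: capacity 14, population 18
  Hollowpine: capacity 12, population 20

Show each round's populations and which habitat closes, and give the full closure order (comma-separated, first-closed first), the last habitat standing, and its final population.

Round 1: Ashgrove=19 Briarlake=9 Elkhorn=13 Fernhollow=18 Greywater=13 Hollowpine=20 Juniper=3 → close Elkhorn (overflow 8)
  13÷6 = 2 each, +1 to first 1
Round 2: Ashgrove=22 Briarlake=11 Fernhollow=20 Greywater=15 Hollowpine=22 Juniper=5 → close Hollowpine (overflow 10)
  22÷5 = 4 each, +1 to first 2
Round 3: Ashgrove=27 Briarlake=16 Fernhollow=24 Greywater=19 Juniper=9 → close Ashgrove (overflow 12)
  27÷4 = 6 each, +1 to first 3
Round 4: Briarlake=23 Fernhollow=31 Greywater=26 Juniper=15 → close Fernhollow (overflow 17)
  31÷3 = 10 each, +1 to first 1
Round 5: Briarlake=34 Greywater=36 Juniper=25 → close Briarlake (overflow 24)
  34÷2 = 17 each, +1 to first 0
Round 6: Greywater=53 Juniper=42 → close Greywater (overflow 41)
  53÷1 = 53 each, +1 to first 0

Closure order: Elkhorn, Hollowpine, Ashgrove, Fernhollow, Briarlake, Greywater
Last habitat: Juniper with 95 animals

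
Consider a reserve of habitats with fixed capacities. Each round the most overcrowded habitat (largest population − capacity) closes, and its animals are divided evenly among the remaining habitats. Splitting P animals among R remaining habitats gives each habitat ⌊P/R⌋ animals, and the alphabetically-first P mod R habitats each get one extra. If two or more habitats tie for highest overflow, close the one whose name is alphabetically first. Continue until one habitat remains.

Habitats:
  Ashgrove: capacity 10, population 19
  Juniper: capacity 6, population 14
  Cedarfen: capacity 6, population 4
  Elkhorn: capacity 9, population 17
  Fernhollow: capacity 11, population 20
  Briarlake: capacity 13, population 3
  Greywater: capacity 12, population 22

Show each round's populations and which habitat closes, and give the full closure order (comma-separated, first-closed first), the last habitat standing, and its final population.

Round 1: Ashgrove=19 Briarlake=3 Cedarfen=4 Elkhorn=17 Fernhollow=20 Greywater=22 Juniper=14 → close Greywater (overflow 10)
  22÷6 = 3 each, +1 to first 4
Round 2: Ashgrove=23 Briarlake=7 Cedarfen=8 Elkhorn=21 Fernhollow=23 Juniper=17 → close Ashgrove (overflow 13)
  23÷5 = 4 each, +1 to first 3
Round 3: Briarlake=12 Cedarfen=13 Elkhorn=26 Fernhollow=27 Juniper=21 → close Elkhorn (overflow 17)
  26÷4 = 6 each, +1 to first 2
Round 4: Briarlake=19 Cedarfen=20 Fernhollow=33 Juniper=27 → close Fernhollow (overflow 22)
  33÷3 = 11 each, +1 to first 0
Round 5: Briarlake=30 Cedarfen=31 Juniper=38 → close Juniper (overflow 32)
  38÷2 = 19 each, +1 to first 0
Round 6: Briarlake=49 Cedarfen=50 → close Cedarfen (overflow 44)
  50÷1 = 50 each, +1 to first 0

Closure order: Greywater, Ashgrove, Elkhorn, Fernhollow, Juniper, Cedarfen
Last habitat: Briarlake with 99 animals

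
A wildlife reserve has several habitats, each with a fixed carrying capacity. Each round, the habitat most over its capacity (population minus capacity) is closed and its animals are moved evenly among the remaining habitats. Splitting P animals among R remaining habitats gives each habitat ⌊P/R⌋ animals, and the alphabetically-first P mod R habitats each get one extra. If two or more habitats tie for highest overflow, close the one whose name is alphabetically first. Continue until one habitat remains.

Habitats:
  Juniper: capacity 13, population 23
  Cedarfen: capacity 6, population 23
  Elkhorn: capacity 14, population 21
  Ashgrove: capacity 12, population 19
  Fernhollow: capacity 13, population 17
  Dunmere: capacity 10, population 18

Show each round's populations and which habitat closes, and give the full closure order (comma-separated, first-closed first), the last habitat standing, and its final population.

Closure order: Cedarfen, Juniper, Dunmere, Ashgrove, Elkhorn
Last habitat: Fernhollow with 121 animals

Round 1: Ashgrove=19 Cedarfen=23 Dunmere=18 Elkhorn=21 Fernhollow=17 Juniper=23 → close Cedarfen (overflow 17)
  23÷5 = 4 each, +1 to first 3
Round 2: Ashgrove=24 Dunmere=23 Elkhorn=26 Fernhollow=21 Juniper=27 → close Juniper (overflow 14)
  27÷4 = 6 each, +1 to first 3
Round 3: Ashgrove=31 Dunmere=30 Elkhorn=33 Fernhollow=27 → close Dunmere (overflow 20)
  30÷3 = 10 each, +1 to first 0
Round 4: Ashgrove=41 Elkhorn=43 Fernhollow=37 → close Ashgrove (overflow 29)
  41÷2 = 20 each, +1 to first 1
Round 5: Elkhorn=64 Fernhollow=57 → close Elkhorn (overflow 50)
  64÷1 = 64 each, +1 to first 0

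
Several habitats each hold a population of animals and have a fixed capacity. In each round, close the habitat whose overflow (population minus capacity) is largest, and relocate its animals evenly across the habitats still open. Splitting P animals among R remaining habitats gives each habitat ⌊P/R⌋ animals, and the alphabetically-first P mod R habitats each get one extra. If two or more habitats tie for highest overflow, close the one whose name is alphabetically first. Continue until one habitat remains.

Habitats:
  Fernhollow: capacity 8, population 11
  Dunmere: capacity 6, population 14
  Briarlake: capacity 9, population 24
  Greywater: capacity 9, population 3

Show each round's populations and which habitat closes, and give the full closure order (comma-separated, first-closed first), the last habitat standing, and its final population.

Round 1: Briarlake=24 Dunmere=14 Fernhollow=11 Greywater=3 → close Briarlake (overflow 15)
  24÷3 = 8 each, +1 to first 0
Round 2: Dunmere=22 Fernhollow=19 Greywater=11 → close Dunmere (overflow 16)
  22÷2 = 11 each, +1 to first 0
Round 3: Fernhollow=30 Greywater=22 → close Fernhollow (overflow 22)
  30÷1 = 30 each, +1 to first 0

Closure order: Briarlake, Dunmere, Fernhollow
Last habitat: Greywater with 52 animals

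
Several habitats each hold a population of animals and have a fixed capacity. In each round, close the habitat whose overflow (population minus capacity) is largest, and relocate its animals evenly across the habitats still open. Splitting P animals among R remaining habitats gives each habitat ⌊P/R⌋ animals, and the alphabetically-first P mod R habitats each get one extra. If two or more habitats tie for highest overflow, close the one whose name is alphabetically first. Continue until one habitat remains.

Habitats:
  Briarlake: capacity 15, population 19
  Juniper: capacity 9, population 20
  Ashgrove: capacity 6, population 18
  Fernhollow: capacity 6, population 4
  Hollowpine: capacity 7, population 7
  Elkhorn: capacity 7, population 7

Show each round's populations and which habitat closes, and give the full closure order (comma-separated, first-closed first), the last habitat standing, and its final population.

Round 1: Ashgrove=18 Briarlake=19 Elkhorn=7 Fernhollow=4 Hollowpine=7 Juniper=20 → close Ashgrove (overflow 12)
  18÷5 = 3 each, +1 to first 3
Round 2: Briarlake=23 Elkhorn=11 Fernhollow=8 Hollowpine=10 Juniper=23 → close Juniper (overflow 14)
  23÷4 = 5 each, +1 to first 3
Round 3: Briarlake=29 Elkhorn=17 Fernhollow=14 Hollowpine=15 → close Briarlake (overflow 14)
  29÷3 = 9 each, +1 to first 2
Round 4: Elkhorn=27 Fernhollow=24 Hollowpine=24 → close Elkhorn (overflow 20)
  27÷2 = 13 each, +1 to first 1
Round 5: Fernhollow=38 Hollowpine=37 → close Fernhollow (overflow 32)
  38÷1 = 38 each, +1 to first 0

Closure order: Ashgrove, Juniper, Briarlake, Elkhorn, Fernhollow
Last habitat: Hollowpine with 75 animals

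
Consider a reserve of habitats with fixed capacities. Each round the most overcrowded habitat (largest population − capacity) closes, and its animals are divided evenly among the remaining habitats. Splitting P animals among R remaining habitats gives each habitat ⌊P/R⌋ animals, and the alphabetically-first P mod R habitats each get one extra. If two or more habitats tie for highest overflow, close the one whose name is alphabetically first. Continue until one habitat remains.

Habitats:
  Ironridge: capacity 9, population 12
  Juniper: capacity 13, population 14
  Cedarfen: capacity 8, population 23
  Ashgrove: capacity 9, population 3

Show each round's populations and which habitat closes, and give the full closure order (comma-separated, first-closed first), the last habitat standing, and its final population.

Round 1: Ashgrove=3 Cedarfen=23 Ironridge=12 Juniper=14 → close Cedarfen (overflow 15)
  23÷3 = 7 each, +1 to first 2
Round 2: Ashgrove=11 Ironridge=20 Juniper=21 → close Ironridge (overflow 11)
  20÷2 = 10 each, +1 to first 0
Round 3: Ashgrove=21 Juniper=31 → close Juniper (overflow 18)
  31÷1 = 31 each, +1 to first 0

Closure order: Cedarfen, Ironridge, Juniper
Last habitat: Ashgrove with 52 animals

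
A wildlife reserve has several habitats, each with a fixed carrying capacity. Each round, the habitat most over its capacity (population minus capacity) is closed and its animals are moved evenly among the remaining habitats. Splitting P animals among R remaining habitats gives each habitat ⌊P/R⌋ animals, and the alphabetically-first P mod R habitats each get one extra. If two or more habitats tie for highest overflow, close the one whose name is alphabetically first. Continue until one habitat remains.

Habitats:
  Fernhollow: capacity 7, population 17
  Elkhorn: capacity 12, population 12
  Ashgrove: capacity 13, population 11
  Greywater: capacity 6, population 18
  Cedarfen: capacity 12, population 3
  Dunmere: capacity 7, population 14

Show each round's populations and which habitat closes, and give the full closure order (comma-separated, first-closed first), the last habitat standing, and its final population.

Round 1: Ashgrove=11 Cedarfen=3 Dunmere=14 Elkhorn=12 Fernhollow=17 Greywater=18 → close Greywater (overflow 12)
  18÷5 = 3 each, +1 to first 3
Round 2: Ashgrove=15 Cedarfen=7 Dunmere=18 Elkhorn=15 Fernhollow=20 → close Fernhollow (overflow 13)
  20÷4 = 5 each, +1 to first 0
Round 3: Ashgrove=20 Cedarfen=12 Dunmere=23 Elkhorn=20 → close Dunmere (overflow 16)
  23÷3 = 7 each, +1 to first 2
Round 4: Ashgrove=28 Cedarfen=20 Elkhorn=27 → close Ashgrove (overflow 15)
  28÷2 = 14 each, +1 to first 0
Round 5: Cedarfen=34 Elkhorn=41 → close Elkhorn (overflow 29)
  41÷1 = 41 each, +1 to first 0

Closure order: Greywater, Fernhollow, Dunmere, Ashgrove, Elkhorn
Last habitat: Cedarfen with 75 animals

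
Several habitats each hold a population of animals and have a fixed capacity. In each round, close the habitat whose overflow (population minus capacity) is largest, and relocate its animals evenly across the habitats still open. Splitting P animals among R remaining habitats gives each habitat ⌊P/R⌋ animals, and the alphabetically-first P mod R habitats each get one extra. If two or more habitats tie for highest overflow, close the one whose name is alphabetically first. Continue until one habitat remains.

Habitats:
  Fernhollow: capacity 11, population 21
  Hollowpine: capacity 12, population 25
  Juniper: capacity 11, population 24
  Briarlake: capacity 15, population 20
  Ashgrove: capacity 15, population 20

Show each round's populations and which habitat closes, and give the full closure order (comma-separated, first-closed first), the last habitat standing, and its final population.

Closure order: Hollowpine, Juniper, Fernhollow, Ashgrove
Last habitat: Briarlake with 110 animals

Round 1: Ashgrove=20 Briarlake=20 Fernhollow=21 Hollowpine=25 Juniper=24 → close Hollowpine (overflow 13)
  25÷4 = 6 each, +1 to first 1
Round 2: Ashgrove=27 Briarlake=26 Fernhollow=27 Juniper=30 → close Juniper (overflow 19)
  30÷3 = 10 each, +1 to first 0
Round 3: Ashgrove=37 Briarlake=36 Fernhollow=37 → close Fernhollow (overflow 26)
  37÷2 = 18 each, +1 to first 1
Round 4: Ashgrove=56 Briarlake=54 → close Ashgrove (overflow 41)
  56÷1 = 56 each, +1 to first 0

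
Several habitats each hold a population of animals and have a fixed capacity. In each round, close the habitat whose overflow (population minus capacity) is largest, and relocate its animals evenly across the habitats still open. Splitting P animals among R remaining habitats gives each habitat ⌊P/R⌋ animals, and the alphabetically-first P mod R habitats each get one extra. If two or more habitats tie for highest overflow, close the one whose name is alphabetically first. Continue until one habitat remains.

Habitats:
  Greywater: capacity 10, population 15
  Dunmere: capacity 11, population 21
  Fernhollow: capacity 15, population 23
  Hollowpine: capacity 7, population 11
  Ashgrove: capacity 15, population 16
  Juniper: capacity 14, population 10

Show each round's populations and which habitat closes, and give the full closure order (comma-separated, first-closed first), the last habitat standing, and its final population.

Round 1: Ashgrove=16 Dunmere=21 Fernhollow=23 Greywater=15 Hollowpine=11 Juniper=10 → close Dunmere (overflow 10)
  21÷5 = 4 each, +1 to first 1
Round 2: Ashgrove=21 Fernhollow=27 Greywater=19 Hollowpine=15 Juniper=14 → close Fernhollow (overflow 12)
  27÷4 = 6 each, +1 to first 3
Round 3: Ashgrove=28 Greywater=26 Hollowpine=22 Juniper=20 → close Greywater (overflow 16)
  26÷3 = 8 each, +1 to first 2
Round 4: Ashgrove=37 Hollowpine=31 Juniper=28 → close Hollowpine (overflow 24)
  31÷2 = 15 each, +1 to first 1
Round 5: Ashgrove=53 Juniper=43 → close Ashgrove (overflow 38)
  53÷1 = 53 each, +1 to first 0

Closure order: Dunmere, Fernhollow, Greywater, Hollowpine, Ashgrove
Last habitat: Juniper with 96 animals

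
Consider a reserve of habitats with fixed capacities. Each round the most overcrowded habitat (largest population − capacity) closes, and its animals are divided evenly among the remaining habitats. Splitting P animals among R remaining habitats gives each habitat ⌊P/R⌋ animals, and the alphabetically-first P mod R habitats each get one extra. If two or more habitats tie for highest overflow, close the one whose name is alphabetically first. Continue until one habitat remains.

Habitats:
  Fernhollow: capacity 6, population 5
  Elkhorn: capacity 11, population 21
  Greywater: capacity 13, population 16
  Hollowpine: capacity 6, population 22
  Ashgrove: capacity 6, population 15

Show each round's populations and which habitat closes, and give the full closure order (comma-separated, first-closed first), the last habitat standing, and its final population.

Closure order: Hollowpine, Elkhorn, Ashgrove, Greywater
Last habitat: Fernhollow with 79 animals

Round 1: Ashgrove=15 Elkhorn=21 Fernhollow=5 Greywater=16 Hollowpine=22 → close Hollowpine (overflow 16)
  22÷4 = 5 each, +1 to first 2
Round 2: Ashgrove=21 Elkhorn=27 Fernhollow=10 Greywater=21 → close Elkhorn (overflow 16)
  27÷3 = 9 each, +1 to first 0
Round 3: Ashgrove=30 Fernhollow=19 Greywater=30 → close Ashgrove (overflow 24)
  30÷2 = 15 each, +1 to first 0
Round 4: Fernhollow=34 Greywater=45 → close Greywater (overflow 32)
  45÷1 = 45 each, +1 to first 0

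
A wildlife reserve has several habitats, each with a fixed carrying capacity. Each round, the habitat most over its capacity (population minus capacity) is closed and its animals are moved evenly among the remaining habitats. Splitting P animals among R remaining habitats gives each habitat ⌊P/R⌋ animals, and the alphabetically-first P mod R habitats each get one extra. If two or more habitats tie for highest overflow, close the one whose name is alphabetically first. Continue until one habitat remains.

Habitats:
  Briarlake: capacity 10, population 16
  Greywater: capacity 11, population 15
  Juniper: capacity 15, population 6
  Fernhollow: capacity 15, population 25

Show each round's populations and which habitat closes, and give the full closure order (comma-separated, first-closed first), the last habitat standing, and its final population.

Round 1: Briarlake=16 Fernhollow=25 Greywater=15 Juniper=6 → close Fernhollow (overflow 10)
  25÷3 = 8 each, +1 to first 1
Round 2: Briarlake=25 Greywater=23 Juniper=14 → close Briarlake (overflow 15)
  25÷2 = 12 each, +1 to first 1
Round 3: Greywater=36 Juniper=26 → close Greywater (overflow 25)
  36÷1 = 36 each, +1 to first 0

Closure order: Fernhollow, Briarlake, Greywater
Last habitat: Juniper with 62 animals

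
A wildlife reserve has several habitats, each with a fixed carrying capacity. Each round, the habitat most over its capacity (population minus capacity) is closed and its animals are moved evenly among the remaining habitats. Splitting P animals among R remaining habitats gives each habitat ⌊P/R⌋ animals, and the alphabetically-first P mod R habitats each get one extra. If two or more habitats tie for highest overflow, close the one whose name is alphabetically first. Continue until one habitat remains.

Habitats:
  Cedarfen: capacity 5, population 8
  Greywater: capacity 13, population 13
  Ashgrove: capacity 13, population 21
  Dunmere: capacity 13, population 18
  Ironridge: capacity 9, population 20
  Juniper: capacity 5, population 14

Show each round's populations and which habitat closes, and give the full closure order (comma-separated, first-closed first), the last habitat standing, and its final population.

Round 1: Ashgrove=21 Cedarfen=8 Dunmere=18 Greywater=13 Ironridge=20 Juniper=14 → close Ironridge (overflow 11)
  20÷5 = 4 each, +1 to first 0
Round 2: Ashgrove=25 Cedarfen=12 Dunmere=22 Greywater=17 Juniper=18 → close Juniper (overflow 13)
  18÷4 = 4 each, +1 to first 2
Round 3: Ashgrove=30 Cedarfen=17 Dunmere=26 Greywater=21 → close Ashgrove (overflow 17)
  30÷3 = 10 each, +1 to first 0
Round 4: Cedarfen=27 Dunmere=36 Greywater=31 → close Dunmere (overflow 23)
  36÷2 = 18 each, +1 to first 0
Round 5: Cedarfen=45 Greywater=49 → close Cedarfen (overflow 40)
  45÷1 = 45 each, +1 to first 0

Closure order: Ironridge, Juniper, Ashgrove, Dunmere, Cedarfen
Last habitat: Greywater with 94 animals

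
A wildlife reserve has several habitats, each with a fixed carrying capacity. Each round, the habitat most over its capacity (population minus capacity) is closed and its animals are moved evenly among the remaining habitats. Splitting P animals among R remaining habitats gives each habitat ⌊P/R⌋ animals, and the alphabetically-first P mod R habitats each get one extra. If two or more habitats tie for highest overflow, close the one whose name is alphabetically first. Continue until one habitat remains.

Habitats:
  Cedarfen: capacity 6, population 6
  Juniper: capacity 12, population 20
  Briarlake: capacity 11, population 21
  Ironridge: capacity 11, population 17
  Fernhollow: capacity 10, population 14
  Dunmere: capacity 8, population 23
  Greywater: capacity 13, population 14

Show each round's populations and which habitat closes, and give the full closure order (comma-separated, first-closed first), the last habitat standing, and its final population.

Closure order: Dunmere, Briarlake, Juniper, Ironridge, Fernhollow, Cedarfen
Last habitat: Greywater with 115 animals

Round 1: Briarlake=21 Cedarfen=6 Dunmere=23 Fernhollow=14 Greywater=14 Ironridge=17 Juniper=20 → close Dunmere (overflow 15)
  23÷6 = 3 each, +1 to first 5
Round 2: Briarlake=25 Cedarfen=10 Fernhollow=18 Greywater=18 Ironridge=21 Juniper=23 → close Briarlake (overflow 14)
  25÷5 = 5 each, +1 to first 0
Round 3: Cedarfen=15 Fernhollow=23 Greywater=23 Ironridge=26 Juniper=28 → close Juniper (overflow 16)
  28÷4 = 7 each, +1 to first 0
Round 4: Cedarfen=22 Fernhollow=30 Greywater=30 Ironridge=33 → close Ironridge (overflow 22)
  33÷3 = 11 each, +1 to first 0
Round 5: Cedarfen=33 Fernhollow=41 Greywater=41 → close Fernhollow (overflow 31)
  41÷2 = 20 each, +1 to first 1
Round 6: Cedarfen=54 Greywater=61 → close Cedarfen (overflow 48)
  54÷1 = 54 each, +1 to first 0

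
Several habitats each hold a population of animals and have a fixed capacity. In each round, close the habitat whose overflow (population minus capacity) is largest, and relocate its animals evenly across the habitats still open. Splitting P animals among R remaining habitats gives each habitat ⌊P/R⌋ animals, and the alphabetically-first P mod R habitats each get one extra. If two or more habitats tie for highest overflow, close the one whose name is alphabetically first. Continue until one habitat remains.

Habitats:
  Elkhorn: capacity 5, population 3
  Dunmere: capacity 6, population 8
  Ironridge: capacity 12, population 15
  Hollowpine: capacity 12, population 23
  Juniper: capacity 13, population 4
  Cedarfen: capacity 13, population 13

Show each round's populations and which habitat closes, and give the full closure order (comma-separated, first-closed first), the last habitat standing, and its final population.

Round 1: Cedarfen=13 Dunmere=8 Elkhorn=3 Hollowpine=23 Ironridge=15 Juniper=4 → close Hollowpine (overflow 11)
  23÷5 = 4 each, +1 to first 3
Round 2: Cedarfen=18 Dunmere=13 Elkhorn=8 Ironridge=19 Juniper=8 → close Dunmere (overflow 7)
  13÷4 = 3 each, +1 to first 1
Round 3: Cedarfen=22 Elkhorn=11 Ironridge=22 Juniper=11 → close Ironridge (overflow 10)
  22÷3 = 7 each, +1 to first 1
Round 4: Cedarfen=30 Elkhorn=18 Juniper=18 → close Cedarfen (overflow 17)
  30÷2 = 15 each, +1 to first 0
Round 5: Elkhorn=33 Juniper=33 → close Elkhorn (overflow 28)
  33÷1 = 33 each, +1 to first 0

Closure order: Hollowpine, Dunmere, Ironridge, Cedarfen, Elkhorn
Last habitat: Juniper with 66 animals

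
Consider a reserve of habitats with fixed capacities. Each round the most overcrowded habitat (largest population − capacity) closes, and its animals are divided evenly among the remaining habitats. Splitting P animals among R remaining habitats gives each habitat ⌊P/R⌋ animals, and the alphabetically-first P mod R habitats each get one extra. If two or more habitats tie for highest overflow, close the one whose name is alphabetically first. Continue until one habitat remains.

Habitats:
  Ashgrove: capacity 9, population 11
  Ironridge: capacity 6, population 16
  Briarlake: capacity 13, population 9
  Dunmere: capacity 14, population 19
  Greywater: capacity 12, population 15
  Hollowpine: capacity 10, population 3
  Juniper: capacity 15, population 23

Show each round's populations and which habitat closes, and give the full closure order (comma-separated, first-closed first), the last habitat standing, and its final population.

Round 1: Ashgrove=11 Briarlake=9 Dunmere=19 Greywater=15 Hollowpine=3 Ironridge=16 Juniper=23 → close Ironridge (overflow 10)
  16÷6 = 2 each, +1 to first 4
Round 2: Ashgrove=14 Briarlake=12 Dunmere=22 Greywater=18 Hollowpine=5 Juniper=25 → close Juniper (overflow 10)
  25÷5 = 5 each, +1 to first 0
Round 3: Ashgrove=19 Briarlake=17 Dunmere=27 Greywater=23 Hollowpine=10 → close Dunmere (overflow 13)
  27÷4 = 6 each, +1 to first 3
Round 4: Ashgrove=26 Briarlake=24 Greywater=30 Hollowpine=16 → close Greywater (overflow 18)
  30÷3 = 10 each, +1 to first 0
Round 5: Ashgrove=36 Briarlake=34 Hollowpine=26 → close Ashgrove (overflow 27)
  36÷2 = 18 each, +1 to first 0
Round 6: Briarlake=52 Hollowpine=44 → close Briarlake (overflow 39)
  52÷1 = 52 each, +1 to first 0

Closure order: Ironridge, Juniper, Dunmere, Greywater, Ashgrove, Briarlake
Last habitat: Hollowpine with 96 animals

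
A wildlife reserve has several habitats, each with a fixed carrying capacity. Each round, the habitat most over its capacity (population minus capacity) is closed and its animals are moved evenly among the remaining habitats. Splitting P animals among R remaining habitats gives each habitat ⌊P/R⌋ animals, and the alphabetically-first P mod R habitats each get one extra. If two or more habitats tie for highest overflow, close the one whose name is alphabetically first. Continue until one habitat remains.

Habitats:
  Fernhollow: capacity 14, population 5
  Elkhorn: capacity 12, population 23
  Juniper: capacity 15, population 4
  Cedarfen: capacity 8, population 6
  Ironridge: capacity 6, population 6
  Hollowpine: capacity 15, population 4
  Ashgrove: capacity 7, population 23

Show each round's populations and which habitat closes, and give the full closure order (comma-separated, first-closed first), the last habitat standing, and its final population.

Round 1: Ashgrove=23 Cedarfen=6 Elkhorn=23 Fernhollow=5 Hollowpine=4 Ironridge=6 Juniper=4 → close Ashgrove (overflow 16)
  23÷6 = 3 each, +1 to first 5
Round 2: Cedarfen=10 Elkhorn=27 Fernhollow=9 Hollowpine=8 Ironridge=10 Juniper=7 → close Elkhorn (overflow 15)
  27÷5 = 5 each, +1 to first 2
Round 3: Cedarfen=16 Fernhollow=15 Hollowpine=13 Ironridge=15 Juniper=12 → close Ironridge (overflow 9)
  15÷4 = 3 each, +1 to first 3
Round 4: Cedarfen=20 Fernhollow=19 Hollowpine=17 Juniper=15 → close Cedarfen (overflow 12)
  20÷3 = 6 each, +1 to first 2
Round 5: Fernhollow=26 Hollowpine=24 Juniper=21 → close Fernhollow (overflow 12)
  26÷2 = 13 each, +1 to first 0
Round 6: Hollowpine=37 Juniper=34 → close Hollowpine (overflow 22)
  37÷1 = 37 each, +1 to first 0

Closure order: Ashgrove, Elkhorn, Ironridge, Cedarfen, Fernhollow, Hollowpine
Last habitat: Juniper with 71 animals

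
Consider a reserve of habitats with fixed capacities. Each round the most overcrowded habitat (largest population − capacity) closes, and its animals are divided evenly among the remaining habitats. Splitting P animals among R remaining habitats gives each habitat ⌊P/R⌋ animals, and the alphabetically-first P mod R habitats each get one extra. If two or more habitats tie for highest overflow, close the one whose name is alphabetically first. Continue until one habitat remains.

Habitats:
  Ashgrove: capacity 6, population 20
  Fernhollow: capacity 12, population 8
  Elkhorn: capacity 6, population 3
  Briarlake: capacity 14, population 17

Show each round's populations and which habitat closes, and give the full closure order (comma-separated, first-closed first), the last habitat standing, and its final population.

Closure order: Ashgrove, Briarlake, Elkhorn
Last habitat: Fernhollow with 48 animals

Round 1: Ashgrove=20 Briarlake=17 Elkhorn=3 Fernhollow=8 → close Ashgrove (overflow 14)
  20÷3 = 6 each, +1 to first 2
Round 2: Briarlake=24 Elkhorn=10 Fernhollow=14 → close Briarlake (overflow 10)
  24÷2 = 12 each, +1 to first 0
Round 3: Elkhorn=22 Fernhollow=26 → close Elkhorn (overflow 16)
  22÷1 = 22 each, +1 to first 0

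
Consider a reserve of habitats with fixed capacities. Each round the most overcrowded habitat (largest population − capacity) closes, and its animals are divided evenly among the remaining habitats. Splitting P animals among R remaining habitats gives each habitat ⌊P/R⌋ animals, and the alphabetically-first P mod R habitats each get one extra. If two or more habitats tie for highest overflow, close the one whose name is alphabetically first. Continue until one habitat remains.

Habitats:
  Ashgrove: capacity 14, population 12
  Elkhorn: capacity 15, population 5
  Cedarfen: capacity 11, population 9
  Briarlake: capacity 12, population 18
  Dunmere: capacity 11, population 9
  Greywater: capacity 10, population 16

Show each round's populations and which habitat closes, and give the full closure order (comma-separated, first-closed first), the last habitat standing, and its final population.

Round 1: Ashgrove=12 Briarlake=18 Cedarfen=9 Dunmere=9 Elkhorn=5 Greywater=16 → close Briarlake (overflow 6)
  18÷5 = 3 each, +1 to first 3
Round 2: Ashgrove=16 Cedarfen=13 Dunmere=13 Elkhorn=8 Greywater=19 → close Greywater (overflow 9)
  19÷4 = 4 each, +1 to first 3
Round 3: Ashgrove=21 Cedarfen=18 Dunmere=18 Elkhorn=12 → close Ashgrove (overflow 7)
  21÷3 = 7 each, +1 to first 0
Round 4: Cedarfen=25 Dunmere=25 Elkhorn=19 → close Cedarfen (overflow 14)
  25÷2 = 12 each, +1 to first 1
Round 5: Dunmere=38 Elkhorn=31 → close Dunmere (overflow 27)
  38÷1 = 38 each, +1 to first 0

Closure order: Briarlake, Greywater, Ashgrove, Cedarfen, Dunmere
Last habitat: Elkhorn with 69 animals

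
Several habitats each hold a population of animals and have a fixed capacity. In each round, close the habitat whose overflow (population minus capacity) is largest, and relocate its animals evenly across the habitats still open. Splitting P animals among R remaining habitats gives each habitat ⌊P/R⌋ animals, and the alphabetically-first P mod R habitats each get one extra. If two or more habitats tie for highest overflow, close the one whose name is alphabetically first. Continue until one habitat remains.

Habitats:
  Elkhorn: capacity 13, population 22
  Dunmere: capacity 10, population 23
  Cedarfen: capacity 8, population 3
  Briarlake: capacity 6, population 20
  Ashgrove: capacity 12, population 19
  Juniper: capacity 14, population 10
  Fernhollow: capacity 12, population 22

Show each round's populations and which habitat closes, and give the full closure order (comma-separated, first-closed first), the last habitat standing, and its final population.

Round 1: Ashgrove=19 Briarlake=20 Cedarfen=3 Dunmere=23 Elkhorn=22 Fernhollow=22 Juniper=10 → close Briarlake (overflow 14)
  20÷6 = 3 each, +1 to first 2
Round 2: Ashgrove=23 Cedarfen=7 Dunmere=26 Elkhorn=25 Fernhollow=25 Juniper=13 → close Dunmere (overflow 16)
  26÷5 = 5 each, +1 to first 1
Round 3: Ashgrove=29 Cedarfen=12 Elkhorn=30 Fernhollow=30 Juniper=18 → close Fernhollow (overflow 18)
  30÷4 = 7 each, +1 to first 2
Round 4: Ashgrove=37 Cedarfen=20 Elkhorn=37 Juniper=25 → close Ashgrove (overflow 25)
  37÷3 = 12 each, +1 to first 1
Round 5: Cedarfen=33 Elkhorn=49 Juniper=37 → close Elkhorn (overflow 36)
  49÷2 = 24 each, +1 to first 1
Round 6: Cedarfen=58 Juniper=61 → close Cedarfen (overflow 50)
  58÷1 = 58 each, +1 to first 0

Closure order: Briarlake, Dunmere, Fernhollow, Ashgrove, Elkhorn, Cedarfen
Last habitat: Juniper with 119 animals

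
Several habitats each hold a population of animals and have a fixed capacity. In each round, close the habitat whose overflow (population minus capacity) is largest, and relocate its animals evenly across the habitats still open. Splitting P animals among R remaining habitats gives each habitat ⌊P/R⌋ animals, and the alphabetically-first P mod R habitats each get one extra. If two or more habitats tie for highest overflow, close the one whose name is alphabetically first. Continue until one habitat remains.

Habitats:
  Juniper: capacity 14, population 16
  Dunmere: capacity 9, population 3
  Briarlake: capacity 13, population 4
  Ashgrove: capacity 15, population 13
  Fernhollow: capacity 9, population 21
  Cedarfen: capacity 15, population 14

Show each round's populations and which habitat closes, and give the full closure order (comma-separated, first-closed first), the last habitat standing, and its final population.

Closure order: Fernhollow, Juniper, Ashgrove, Cedarfen, Dunmere
Last habitat: Briarlake with 71 animals

Round 1: Ashgrove=13 Briarlake=4 Cedarfen=14 Dunmere=3 Fernhollow=21 Juniper=16 → close Fernhollow (overflow 12)
  21÷5 = 4 each, +1 to first 1
Round 2: Ashgrove=18 Briarlake=8 Cedarfen=18 Dunmere=7 Juniper=20 → close Juniper (overflow 6)
  20÷4 = 5 each, +1 to first 0
Round 3: Ashgrove=23 Briarlake=13 Cedarfen=23 Dunmere=12 → close Ashgrove (overflow 8)
  23÷3 = 7 each, +1 to first 2
Round 4: Briarlake=21 Cedarfen=31 Dunmere=19 → close Cedarfen (overflow 16)
  31÷2 = 15 each, +1 to first 1
Round 5: Briarlake=37 Dunmere=34 → close Dunmere (overflow 25)
  34÷1 = 34 each, +1 to first 0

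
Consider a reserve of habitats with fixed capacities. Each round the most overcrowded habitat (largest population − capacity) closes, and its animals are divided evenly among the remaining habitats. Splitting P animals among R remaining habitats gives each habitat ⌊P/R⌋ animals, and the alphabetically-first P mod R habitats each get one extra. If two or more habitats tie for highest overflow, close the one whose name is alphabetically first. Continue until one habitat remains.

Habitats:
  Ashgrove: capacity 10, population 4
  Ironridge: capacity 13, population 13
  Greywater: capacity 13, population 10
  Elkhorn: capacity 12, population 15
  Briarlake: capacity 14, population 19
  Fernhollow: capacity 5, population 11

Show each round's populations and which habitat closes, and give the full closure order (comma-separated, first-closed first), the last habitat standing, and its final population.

Round 1: Ashgrove=4 Briarlake=19 Elkhorn=15 Fernhollow=11 Greywater=10 Ironridge=13 → close Fernhollow (overflow 6)
  11÷5 = 2 each, +1 to first 1
Round 2: Ashgrove=7 Briarlake=21 Elkhorn=17 Greywater=12 Ironridge=15 → close Briarlake (overflow 7)
  21÷4 = 5 each, +1 to first 1
Round 3: Ashgrove=13 Elkhorn=22 Greywater=17 Ironridge=20 → close Elkhorn (overflow 10)
  22÷3 = 7 each, +1 to first 1
Round 4: Ashgrove=21 Greywater=24 Ironridge=27 → close Ironridge (overflow 14)
  27÷2 = 13 each, +1 to first 1
Round 5: Ashgrove=35 Greywater=37 → close Ashgrove (overflow 25)
  35÷1 = 35 each, +1 to first 0

Closure order: Fernhollow, Briarlake, Elkhorn, Ironridge, Ashgrove
Last habitat: Greywater with 72 animals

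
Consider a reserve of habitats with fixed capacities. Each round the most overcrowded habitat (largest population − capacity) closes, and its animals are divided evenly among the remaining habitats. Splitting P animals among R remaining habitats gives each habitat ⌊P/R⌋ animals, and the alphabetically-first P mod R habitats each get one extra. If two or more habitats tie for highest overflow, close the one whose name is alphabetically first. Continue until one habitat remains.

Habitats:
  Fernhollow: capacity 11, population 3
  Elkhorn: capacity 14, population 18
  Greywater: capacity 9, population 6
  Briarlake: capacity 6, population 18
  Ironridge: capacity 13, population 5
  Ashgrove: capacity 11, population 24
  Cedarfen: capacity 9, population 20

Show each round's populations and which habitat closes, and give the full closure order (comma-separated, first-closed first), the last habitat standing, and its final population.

Round 1: Ashgrove=24 Briarlake=18 Cedarfen=20 Elkhorn=18 Fernhollow=3 Greywater=6 Ironridge=5 → close Ashgrove (overflow 13)
  24÷6 = 4 each, +1 to first 0
Round 2: Briarlake=22 Cedarfen=24 Elkhorn=22 Fernhollow=7 Greywater=10 Ironridge=9 → close Briarlake (overflow 16)
  22÷5 = 4 each, +1 to first 2
Round 3: Cedarfen=29 Elkhorn=27 Fernhollow=11 Greywater=14 Ironridge=13 → close Cedarfen (overflow 20)
  29÷4 = 7 each, +1 to first 1
Round 4: Elkhorn=35 Fernhollow=18 Greywater=21 Ironridge=20 → close Elkhorn (overflow 21)
  35÷3 = 11 each, +1 to first 2
Round 5: Fernhollow=30 Greywater=33 Ironridge=31 → close Greywater (overflow 24)
  33÷2 = 16 each, +1 to first 1
Round 6: Fernhollow=47 Ironridge=47 → close Fernhollow (overflow 36)
  47÷1 = 47 each, +1 to first 0

Closure order: Ashgrove, Briarlake, Cedarfen, Elkhorn, Greywater, Fernhollow
Last habitat: Ironridge with 94 animals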